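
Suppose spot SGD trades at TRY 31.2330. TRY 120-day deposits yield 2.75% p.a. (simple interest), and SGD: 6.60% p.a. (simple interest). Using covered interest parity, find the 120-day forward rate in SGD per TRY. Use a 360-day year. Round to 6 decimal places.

T = 120/360 years.
TRY growth factor: 1 + 0.0275×120/360 = 1.0091667.
SGD accumulates by 1 + 0.0660×120/360 = 1.022000.
Forward (TRY per SGD) = 31.233 × 1.0091667 / 1.022000 = 30.84081.
Invert for SGD per TRY: 1 / 30.84081 = 0.032425.

0.032425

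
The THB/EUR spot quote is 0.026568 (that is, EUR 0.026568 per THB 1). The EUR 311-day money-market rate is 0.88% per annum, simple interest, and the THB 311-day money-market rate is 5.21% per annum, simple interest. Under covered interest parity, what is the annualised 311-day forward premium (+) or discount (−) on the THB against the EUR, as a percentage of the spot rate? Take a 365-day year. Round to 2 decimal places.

-4.15%

T = 311/365 years.
CIP forward (EUR per THB) = 0.026568 × 1.0074981/1.0443921 = 0.025629464.
(F − S)/S ÷ T = (0.025629464 − 0.026568)/0.026568/(311/365) = -0.041460 → -4.15%.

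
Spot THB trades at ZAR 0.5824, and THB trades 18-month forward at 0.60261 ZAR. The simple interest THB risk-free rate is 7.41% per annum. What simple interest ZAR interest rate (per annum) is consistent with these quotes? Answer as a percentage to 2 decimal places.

9.98%

T = 18/12 years.
CIP gives F = S · g_ZAR/g_THB, so g_ZAR/g_THB = 0.60261/0.5824 = 1.0347012.
The THB side grows by 1 + 0.0741×18/12 = 1.111150.
Hence g_ZAR = 1.1497082.
r = (1.1497082 − 1)/(18/12) = 0.099805 → 9.98%.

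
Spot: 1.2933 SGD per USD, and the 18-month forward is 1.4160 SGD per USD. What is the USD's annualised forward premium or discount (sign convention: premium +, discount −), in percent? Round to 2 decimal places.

T = 18/12 years.
USD trades forward at +9.48736% vs spot over the period.
×(1/T) gives 6.32% p.a.

+6.32%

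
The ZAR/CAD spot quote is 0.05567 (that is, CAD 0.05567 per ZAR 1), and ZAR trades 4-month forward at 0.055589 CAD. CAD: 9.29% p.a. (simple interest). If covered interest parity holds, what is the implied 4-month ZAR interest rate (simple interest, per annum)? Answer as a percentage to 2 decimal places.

9.74%

T = 4/12 years.
CIP gives F = S · g_CAD/g_ZAR, so g_CAD/g_ZAR = 0.055589/0.05567 = 0.9985450.
CAD growth factor: 1 + 0.0929×4/12 = 1.0309667.
So the ZAR growth factor = 1.0324689.
r = (1.0324689 − 1)/(4/12) = 0.097407 → 9.74%.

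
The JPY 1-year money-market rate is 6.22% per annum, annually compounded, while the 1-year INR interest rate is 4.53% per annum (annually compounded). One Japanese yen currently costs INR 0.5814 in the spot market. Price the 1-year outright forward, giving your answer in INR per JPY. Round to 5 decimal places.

0.57215

T = 1 year.
Growth of 1 INR over T: (1 + 0.0453)^1 = 1.045300.
JPY accumulates by (1 + 0.0622)^1 = 1.062200.
Forward (INR per JPY) = 0.5814 × 1.045300 / 1.062200 = 0.5721497.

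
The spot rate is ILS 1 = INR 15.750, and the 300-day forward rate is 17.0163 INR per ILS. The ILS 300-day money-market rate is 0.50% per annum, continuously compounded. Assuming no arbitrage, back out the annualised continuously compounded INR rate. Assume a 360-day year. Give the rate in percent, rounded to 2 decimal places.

T = 300/360 years.
F/S = 17.0163/15.75 = 1.0804000 = (growth of INR) / (growth of ILS).
The ILS side grows by e^(0.0050×300/360) = 1.0041754.
So the INR growth factor = 1.0849111.
r = ln(1.0849111)/(300/360) = 0.097798 → 9.78%.

9.78%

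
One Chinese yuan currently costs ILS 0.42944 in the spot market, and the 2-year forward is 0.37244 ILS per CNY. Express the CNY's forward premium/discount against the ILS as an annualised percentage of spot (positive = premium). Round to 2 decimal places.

T = 2 years.
Period premium: (0.37244 − 0.42944)/0.42944 = -0.1327310.
Annualise by dividing by T: -0.1327310 / 2 = -0.066365 → -6.64%.

-6.64%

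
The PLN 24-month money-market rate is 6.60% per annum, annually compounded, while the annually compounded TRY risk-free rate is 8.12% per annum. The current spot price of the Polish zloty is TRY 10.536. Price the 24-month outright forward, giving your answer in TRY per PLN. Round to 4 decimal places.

T = 2 years.
TRY growth factor: (1 + 0.0812)^2 = 1.16899344.
Growth of 1 PLN over T: (1 + 0.0660)^2 = 1.136356.
Forward (TRY per PLN) = 10.536 × 1.16899344 / 1.136356 = 10.838606.

10.8386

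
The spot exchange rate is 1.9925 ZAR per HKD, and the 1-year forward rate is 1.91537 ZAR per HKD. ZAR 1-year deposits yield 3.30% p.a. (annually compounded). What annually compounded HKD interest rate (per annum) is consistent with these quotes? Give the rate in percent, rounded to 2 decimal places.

7.46%

T = 1 year.
F/S = 1.91537/1.9925 = 0.9612898 = (growth of ZAR) / (growth of HKD).
ZAR growth factor: (1 + 0.0330)^1 = 1.033000.
Hence g_HKD = 1.0745979.
Annualise: 1.0745979^(1/1) − 1 = 0.074598 = 7.46%.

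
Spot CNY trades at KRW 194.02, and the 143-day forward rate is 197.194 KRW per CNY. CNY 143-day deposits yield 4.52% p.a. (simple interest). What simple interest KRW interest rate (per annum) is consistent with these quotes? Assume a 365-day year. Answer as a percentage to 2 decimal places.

8.77%

T = 143/365 years.
CIP gives F = S · g_KRW/g_CNY, so g_KRW/g_CNY = 197.194/194.02 = 1.0163591.
CNY growth factor: 1 + 0.0452×143/365 = 1.0177085.
Hence g_KRW = 1.0343573.
r = (1.0343573 − 1)/(143/365) = 0.087695 → 8.77%.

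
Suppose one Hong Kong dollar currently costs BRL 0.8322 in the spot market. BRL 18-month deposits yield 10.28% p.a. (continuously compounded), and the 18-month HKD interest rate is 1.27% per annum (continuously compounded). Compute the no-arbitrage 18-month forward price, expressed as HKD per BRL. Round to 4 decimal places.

T = 18/12 years.
BRL accumulates by e^(0.1028×18/12) = 1.1667242.
HKD accumulates by e^(0.0127×18/12) = 1.0192326.
So F = 0.8322 × 1.1667242 / 1.0192326 = 0.9526264 (BRL/HKD).
Quoted the other way: 1/0.9526264 = 1.0497 HKD per BRL.

1.0497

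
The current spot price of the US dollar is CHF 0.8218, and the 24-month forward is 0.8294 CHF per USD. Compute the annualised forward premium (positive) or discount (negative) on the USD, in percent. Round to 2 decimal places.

+0.46%

T = 2 years.
(F − S)/S = (0.8294 − 0.8218)/0.8218 = 0.0092480.
Annualise by dividing by T: 0.0092480 / 2 = 0.004624 → 0.46%.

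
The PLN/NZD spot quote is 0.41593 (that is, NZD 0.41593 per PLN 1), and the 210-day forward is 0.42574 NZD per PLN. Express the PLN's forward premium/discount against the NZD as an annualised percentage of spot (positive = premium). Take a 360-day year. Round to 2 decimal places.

T = 210/360 years.
Period premium: (0.42574 − 0.41593)/0.41593 = 0.0235857.
×(1/T) gives 4.04% p.a.

+4.04%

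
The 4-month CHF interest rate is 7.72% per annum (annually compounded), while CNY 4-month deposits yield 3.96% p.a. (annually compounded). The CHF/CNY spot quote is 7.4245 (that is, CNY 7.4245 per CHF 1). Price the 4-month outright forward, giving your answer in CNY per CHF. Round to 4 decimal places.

7.3371

T = 4/12 years.
CNY growth factor: (1 + 0.0396)^(4/12) = 1.0130295.
CHF accumulates by (1 + 0.0772)^(4/12) = 1.0250981.
So F = 7.4245 × 1.0130295 / 1.0250981 = 7.337090 (CNY/CHF).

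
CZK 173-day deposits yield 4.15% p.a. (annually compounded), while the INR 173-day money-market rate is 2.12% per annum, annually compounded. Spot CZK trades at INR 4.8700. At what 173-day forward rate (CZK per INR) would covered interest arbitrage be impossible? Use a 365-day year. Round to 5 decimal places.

T = 173/365 years.
INR growth factor: (1 + 0.0212)^(173/365) = 1.0099928.
Growth of 1 CZK over T: (1 + 0.0415)^(173/365) = 1.0194596.
Forward (INR per CZK) = 4.87 × 1.0099928 / 1.0194596 = 4.824777.
Quoted the other way: 1/4.824777 = 0.20726 CZK per INR.

0.20726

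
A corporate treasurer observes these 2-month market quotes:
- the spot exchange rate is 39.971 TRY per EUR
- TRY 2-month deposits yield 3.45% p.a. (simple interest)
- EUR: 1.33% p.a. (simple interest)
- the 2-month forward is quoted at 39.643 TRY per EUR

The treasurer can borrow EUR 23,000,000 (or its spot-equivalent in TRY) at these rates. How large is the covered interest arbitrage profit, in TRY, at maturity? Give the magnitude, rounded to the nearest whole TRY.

TRY 10,809,032

T = 2/12 years.
Keep in EUR, deliver into the forward: 23,000,000·1.00221666667·39.643 = TRY 913,810,132.29.
Swap to TRY now, deposit: 23,000,000·39.971·1.005750 = TRY 924,619,164.75.
The quoted forward undervalues EUR, so borrow EUR, convert to TRY at spot, deposit the TRY at 3.45%, and buy EUR forward at 39.643 to cover the loan.
The gap between the two covered legs is TRY 10,809,032.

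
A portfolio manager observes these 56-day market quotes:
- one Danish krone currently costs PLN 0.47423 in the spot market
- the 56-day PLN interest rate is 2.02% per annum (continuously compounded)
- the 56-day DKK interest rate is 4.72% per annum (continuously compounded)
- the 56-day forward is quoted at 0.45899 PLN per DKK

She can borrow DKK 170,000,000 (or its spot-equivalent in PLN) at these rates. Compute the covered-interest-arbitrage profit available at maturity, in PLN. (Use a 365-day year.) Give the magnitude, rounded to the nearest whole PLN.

T = 56/365 years.
Keep in DKK, deliver into the forward: 170,000,000·1.0072679279·0.45899 = PLN 78,595,404.06.
Swap to PLN now, deposit: 170,000,000·0.47423·1.0031039855 = PLN 80,869,340.52.
The quoted forward undervalues DKK, so borrow DKK, convert to PLN at spot, deposit the PLN at 2.02%, and buy DKK forward at 0.45899 to cover the loan.
Arbitrage profit = |78,595,404.06 − 80,869,340.52| = PLN 2,273,936.

PLN 2,273,936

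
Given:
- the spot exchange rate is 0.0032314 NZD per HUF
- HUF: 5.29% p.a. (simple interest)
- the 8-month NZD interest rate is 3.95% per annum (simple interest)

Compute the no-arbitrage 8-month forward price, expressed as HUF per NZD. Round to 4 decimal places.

T = 8/12 years.
NZD growth factor: 1 + 0.0395×8/12 = 1.026333333.
HUF accumulates by 1 + 0.0529×8/12 = 1.035266667.
So F = 0.0032314 × 1.026333333 / 1.035266667 = 0.00320351619 (NZD/HUF).
Quoted the other way: 1/0.00320351619 = 312.1570 HUF per NZD.

312.1570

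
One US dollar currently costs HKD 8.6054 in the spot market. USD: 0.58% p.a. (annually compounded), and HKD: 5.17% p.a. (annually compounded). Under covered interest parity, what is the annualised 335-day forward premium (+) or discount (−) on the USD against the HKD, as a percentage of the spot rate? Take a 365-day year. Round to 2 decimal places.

T = 335/365 years.
No-arbitrage forward: 8.6054 × 1.0473517 / 1.005322 = 8.9651677 HKD/USD.
Annualised premium = (F − S)/S × (1/T) = (8.9651677 − 8.6054)/8.6054 ÷ (335/365) = 4.56%.

+4.56%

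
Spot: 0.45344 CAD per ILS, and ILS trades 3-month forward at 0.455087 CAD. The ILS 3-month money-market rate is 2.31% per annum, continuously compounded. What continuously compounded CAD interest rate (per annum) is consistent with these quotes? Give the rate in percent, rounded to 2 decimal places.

3.76%

T = 3/12 years.
CIP gives F = S · g_CAD/g_ILS, so g_CAD/g_ILS = 0.455087/0.45344 = 1.0036322.
The ILS side grows by e^(0.0231×3/12) = 1.0057917.
That pins the CAD growth at 1.0094449.
r = ln(1.0094449)/(3/12) = 0.037602 → 3.76%.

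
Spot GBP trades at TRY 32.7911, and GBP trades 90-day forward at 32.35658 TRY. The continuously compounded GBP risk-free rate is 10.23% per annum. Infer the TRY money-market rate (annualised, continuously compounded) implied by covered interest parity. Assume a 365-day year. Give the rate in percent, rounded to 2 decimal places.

4.82%

T = 90/365 years.
F/S = 32.35658/32.7911 = 0.9867488 = (growth of TRY) / (growth of GBP).
The GBP side grows by e^(0.1023×90/365) = 1.0255455.
Hence g_TRY = 1.0119558.
r = ln(1.0119558)/(90/365) = 0.048200 → 4.82%.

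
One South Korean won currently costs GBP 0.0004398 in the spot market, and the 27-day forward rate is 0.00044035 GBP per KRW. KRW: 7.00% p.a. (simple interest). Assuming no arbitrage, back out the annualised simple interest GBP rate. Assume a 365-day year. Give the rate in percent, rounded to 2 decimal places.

8.70%

T = 27/365 years.
CIP gives F = S · g_GBP/g_KRW, so g_GBP/g_KRW = 0.00044035/0.0004398 = 1.0012506.
KRW growth factor: 1 + 0.0700×27/365 = 1.0051781.
Hence g_GBP = 1.0064352.
(1.0064352 − 1)/T = 0.086994, i.e. 8.70%.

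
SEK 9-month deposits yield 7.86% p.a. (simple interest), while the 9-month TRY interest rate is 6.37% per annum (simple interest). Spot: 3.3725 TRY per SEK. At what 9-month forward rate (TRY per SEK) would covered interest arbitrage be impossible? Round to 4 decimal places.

3.3369

T = 9/12 years.
Growth of 1 TRY over T: 1 + 0.0637×9/12 = 1.047775.
Growth of 1 SEK over T: 1 + 0.0786×9/12 = 1.058950.
Forward (TRY per SEK) = 3.3725 × 1.047775 / 1.058950 = 3.336910.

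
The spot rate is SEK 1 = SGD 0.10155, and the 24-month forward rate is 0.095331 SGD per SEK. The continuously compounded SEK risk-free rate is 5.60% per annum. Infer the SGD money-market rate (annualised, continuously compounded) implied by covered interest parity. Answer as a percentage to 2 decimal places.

2.44%

T = 2 years.
F/S = 0.095331/0.10155 = 0.9387592 = (growth of SGD) / (growth of SEK).
The SEK side grows by e^(0.0560×2) = 1.1185129.
So the SGD growth factor = 1.0500143.
Take logs: ln 1.0500143 / 2 = 0.024402, so 2.44%.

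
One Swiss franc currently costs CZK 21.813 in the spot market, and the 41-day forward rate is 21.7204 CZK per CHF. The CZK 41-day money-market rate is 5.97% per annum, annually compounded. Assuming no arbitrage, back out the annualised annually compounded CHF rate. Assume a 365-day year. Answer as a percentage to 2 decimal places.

T = 41/365 years.
F/S = 21.7204/21.813 = 0.9957548 = (growth of CZK) / (growth of CHF).
The CZK side grows by (1 + 0.0597)^(41/365) = 1.0065347.
Hence g_CHF = 1.0108259.
Annualise: 1.0108259^(365/41) − 1 = 0.100604 = 10.06%.

10.06%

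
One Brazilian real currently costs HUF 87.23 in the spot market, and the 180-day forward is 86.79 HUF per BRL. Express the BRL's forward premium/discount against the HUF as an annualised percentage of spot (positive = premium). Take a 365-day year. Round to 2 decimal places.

-1.02%

T = 180/365 years.
(F − S)/S = (86.79 − 87.23)/87.23 = -0.0050441.
Annualise by dividing by T: -0.0050441 / (180/365) = -0.010228 → -1.02%.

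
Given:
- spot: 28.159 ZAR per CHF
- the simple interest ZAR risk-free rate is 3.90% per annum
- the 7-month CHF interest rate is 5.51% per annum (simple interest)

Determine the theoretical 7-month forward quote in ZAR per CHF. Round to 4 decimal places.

T = 7/12 years.
ZAR accumulates by 1 + 0.0390×7/12 = 1.022750.
CHF growth factor: 1 + 0.0551×7/12 = 1.03214167.
So F = 28.159 × 1.022750 / 1.03214167 = 27.902775 (ZAR/CHF).

27.9028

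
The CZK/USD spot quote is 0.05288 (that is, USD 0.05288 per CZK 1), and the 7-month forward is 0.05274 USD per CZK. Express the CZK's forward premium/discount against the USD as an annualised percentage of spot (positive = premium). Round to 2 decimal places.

T = 7/12 years.
Period premium: (0.05274 − 0.05288)/0.05288 = -0.0026475.
×(1/T) gives -0.45% p.a.

-0.45%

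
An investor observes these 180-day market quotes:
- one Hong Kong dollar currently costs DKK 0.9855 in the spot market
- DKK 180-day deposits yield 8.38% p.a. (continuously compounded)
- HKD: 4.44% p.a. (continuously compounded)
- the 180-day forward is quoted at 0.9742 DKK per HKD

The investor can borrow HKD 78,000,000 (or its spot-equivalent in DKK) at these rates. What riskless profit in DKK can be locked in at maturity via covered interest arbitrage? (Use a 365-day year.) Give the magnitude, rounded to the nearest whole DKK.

DKK 2,442,479

T = 180/365 years.
Route A — deposit HKD, sell forward: 78,000,000 × 1.0221373646 × 0.9742 = DKK 77,669,765.21.
Route B — convert at spot, deposit DKK: 78,000,000 × 0.9855 × 1.0421918333 = DKK 80,112,244.03.
The quoted forward undervalues HKD, so borrow HKD, convert to DKK at spot, deposit the DKK at 8.38%, and buy HKD forward at 0.9742 to cover the loan.
The gap between the two covered legs is DKK 2,442,479.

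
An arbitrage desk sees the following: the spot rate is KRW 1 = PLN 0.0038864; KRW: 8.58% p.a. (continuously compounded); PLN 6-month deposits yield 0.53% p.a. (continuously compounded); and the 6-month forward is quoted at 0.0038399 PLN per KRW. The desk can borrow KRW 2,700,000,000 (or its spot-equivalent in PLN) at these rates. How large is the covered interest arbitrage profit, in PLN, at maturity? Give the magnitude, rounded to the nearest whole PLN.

PLN 301,060

T = 6/12 years.
Invest the KRW and cover forward: 2,700,000,000 × 1.0438335063 × 0.0038399 = PLN 10,822,183.96.
Convert at spot and invest in PLN: 2,700,000,000 × 0.0038864 × 1.0026535144 = PLN 10,521,124.07.
The quoted forward overvalues KRW, so borrow PLN, buy KRW at spot, deposit the KRW at 8.58%, and sell the proceeds forward at 0.0038399.
The gap between the two covered legs is PLN 301,060.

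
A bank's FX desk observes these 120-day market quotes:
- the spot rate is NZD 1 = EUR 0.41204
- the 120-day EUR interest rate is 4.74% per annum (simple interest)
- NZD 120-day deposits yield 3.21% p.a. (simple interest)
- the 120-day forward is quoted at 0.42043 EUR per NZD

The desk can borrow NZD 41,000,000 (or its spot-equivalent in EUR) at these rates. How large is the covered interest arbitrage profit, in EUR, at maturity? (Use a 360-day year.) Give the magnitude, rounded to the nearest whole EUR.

T = 120/360 years.
Keep in NZD, deliver into the forward: 41,000,000·1.010700·0.42043 = EUR 17,422,072.64.
Swap to EUR now, deposit: 41,000,000·0.41204·1.015800 = EUR 17,160,559.51.
The quoted forward overvalues NZD, so borrow EUR, buy NZD at spot, deposit the NZD at 3.21%, and sell the proceeds forward at 0.42043.
Profit = 17,422,072.64 − 17,160,559.51 = EUR 261,513.

EUR 261,513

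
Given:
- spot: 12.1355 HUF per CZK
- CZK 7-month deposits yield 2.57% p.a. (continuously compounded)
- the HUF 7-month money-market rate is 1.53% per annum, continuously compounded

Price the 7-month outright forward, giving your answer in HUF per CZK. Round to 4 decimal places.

T = 7/12 years.
Growth of 1 HUF over T: e^(0.0153×7/12) = 1.00896495.
CZK growth factor: e^(0.0257×7/12) = 1.01510461.
CIP: F = S · (grow HUF)/(grow CZK) = 12.1355 × 1.00896495/1.01510461 = 12.062101 HUF per CZK.

12.0621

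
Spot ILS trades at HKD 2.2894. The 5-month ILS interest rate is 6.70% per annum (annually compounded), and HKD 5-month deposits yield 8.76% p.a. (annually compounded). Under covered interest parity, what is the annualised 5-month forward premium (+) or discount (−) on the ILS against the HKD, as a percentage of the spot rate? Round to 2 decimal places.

+1.92%

T = 5/12 years.
No-arbitrage forward: 2.2894 × 1.0356082 / 1.0273896 = 2.3077140 HKD/ILS.
Annualised premium = (F − S)/S × (1/T) = (2.3077140 − 2.2894)/2.2894 ÷ (5/12) = 1.92%.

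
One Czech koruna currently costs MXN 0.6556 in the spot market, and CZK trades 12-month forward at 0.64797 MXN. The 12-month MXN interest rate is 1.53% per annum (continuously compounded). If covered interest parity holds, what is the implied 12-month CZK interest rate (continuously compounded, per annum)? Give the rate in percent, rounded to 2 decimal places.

2.70%

T = 1 year.
F/S = 0.64797/0.6556 = 0.9883618 = (growth of MXN) / (growth of CZK).
MXN growth factor: e^(0.0153×1) = 1.0154176.
So the CZK growth factor = 1.0273744.
Take logs: ln 1.0273744 / 1 = 0.027006, so 2.70%.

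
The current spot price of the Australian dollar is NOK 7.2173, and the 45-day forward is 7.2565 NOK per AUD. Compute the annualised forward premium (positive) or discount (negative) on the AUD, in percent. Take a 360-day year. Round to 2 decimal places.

T = 45/360 years.
Period premium: (7.2565 − 7.2173)/7.2173 = 0.0054314.
Per annum: 0.0054314 / (45/360) = 0.043451 = 4.35%.

+4.35%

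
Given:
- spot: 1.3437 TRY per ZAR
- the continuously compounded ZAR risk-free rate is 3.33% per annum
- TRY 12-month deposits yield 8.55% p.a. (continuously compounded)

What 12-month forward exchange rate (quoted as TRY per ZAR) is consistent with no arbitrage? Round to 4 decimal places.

T = 1 year.
Growth of 1 TRY over T: e^(0.0855×1) = 1.0892616.
ZAR growth factor: e^(0.0333×1) = 1.0338607.
Forward (TRY per ZAR) = 1.3437 × 1.0892616 / 1.0338607 = 1.415704.

1.4157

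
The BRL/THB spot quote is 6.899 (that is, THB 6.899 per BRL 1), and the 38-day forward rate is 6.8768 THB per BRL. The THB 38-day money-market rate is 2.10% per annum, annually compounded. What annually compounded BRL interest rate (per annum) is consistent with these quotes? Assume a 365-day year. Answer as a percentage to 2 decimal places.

5.31%

T = 38/365 years.
CIP gives F = S · g_THB/g_BRL, so g_THB/g_BRL = 6.8768/6.899 = 0.9967821.
THB growth factor: (1 + 0.0210)^(38/365) = 1.002166.
That pins the BRL growth at 1.0054013.
r = 1.0054013^(365/38) − 1 = 0.053103 → 5.31%.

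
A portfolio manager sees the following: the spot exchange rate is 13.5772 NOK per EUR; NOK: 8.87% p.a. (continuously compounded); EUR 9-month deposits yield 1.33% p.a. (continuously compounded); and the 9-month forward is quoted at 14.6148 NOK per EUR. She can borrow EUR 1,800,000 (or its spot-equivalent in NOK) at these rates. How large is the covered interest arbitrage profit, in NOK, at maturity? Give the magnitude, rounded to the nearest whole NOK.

NOK 450,302

T = 9/12 years.
Invest the EUR and cover forward: 1,800,000 × 1.0100249161 × 14.6148 = NOK 26,570,361.86.
Convert at spot and invest in NOK: 1,800,000 × 13.5772 × 1.0687876834 = NOK 26,120,059.44.
The quoted forward overvalues EUR, so borrow NOK, buy EUR at spot, deposit the EUR at 1.33%, and sell the proceeds forward at 14.6148.
Profit = 26,570,361.86 − 26,120,059.44 = NOK 450,302.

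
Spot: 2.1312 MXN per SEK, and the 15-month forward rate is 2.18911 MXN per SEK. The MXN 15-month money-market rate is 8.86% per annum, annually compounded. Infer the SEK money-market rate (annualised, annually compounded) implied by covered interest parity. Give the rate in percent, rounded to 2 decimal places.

6.55%

T = 15/12 years.
CIP gives F = S · g_MXN/g_SEK, so g_MXN/g_SEK = 2.18911/2.1312 = 1.0271725.
MXN growth factor: (1 + 0.0886)^(15/12) = 1.1119504.
Hence g_SEK = 1.0825352.
r = 1.0825352^(12/15) − 1 = 0.065500 → 6.55%.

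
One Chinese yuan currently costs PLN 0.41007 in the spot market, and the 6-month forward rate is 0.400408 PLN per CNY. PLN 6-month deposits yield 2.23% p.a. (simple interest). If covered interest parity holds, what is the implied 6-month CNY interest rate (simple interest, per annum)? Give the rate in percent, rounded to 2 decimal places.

T = 6/12 years.
By CIP, F/S equals the PLN-to-CNY growth ratio: 0.400408/0.41007 = 0.9764382.
PLN growth factor: 1 + 0.0223×6/12 = 1.011150.
That pins the CNY growth at 1.0355494.
r = (1.0355494 − 1)/(6/12) = 0.071099 → 7.11%.

7.11%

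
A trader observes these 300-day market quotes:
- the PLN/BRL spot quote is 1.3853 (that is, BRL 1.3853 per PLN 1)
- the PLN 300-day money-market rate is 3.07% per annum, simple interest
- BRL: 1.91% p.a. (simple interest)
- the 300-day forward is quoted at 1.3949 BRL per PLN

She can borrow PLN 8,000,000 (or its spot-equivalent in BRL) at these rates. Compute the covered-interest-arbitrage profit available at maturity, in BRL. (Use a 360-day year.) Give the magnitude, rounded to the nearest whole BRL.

T = 300/360 years.
Invest the PLN and cover forward: 8,000,000 × 1.0255833333 × 1.3949 = BRL 11,444,689.53.
Convert at spot and invest in BRL: 8,000,000 × 1.3853 × 1.0159166667 = BRL 11,258,794.87.
The quoted forward overvalues PLN, so borrow BRL, buy PLN at spot, deposit the PLN at 3.07%, and sell the proceeds forward at 1.3949.
Profit = 11,444,689.53 − 11,258,794.87 = BRL 185,895.

BRL 185,895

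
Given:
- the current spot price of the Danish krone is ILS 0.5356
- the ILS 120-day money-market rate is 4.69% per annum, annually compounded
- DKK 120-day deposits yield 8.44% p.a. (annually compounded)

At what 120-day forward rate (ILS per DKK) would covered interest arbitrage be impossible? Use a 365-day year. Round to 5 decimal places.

T = 120/365 years.
Growth of 1 ILS over T: (1 + 0.0469)^(120/365) = 1.0151826.
DKK accumulates by (1 + 0.0844)^(120/365) = 1.0269969.
So F = 0.5356 × 1.0151826 / 1.0269969 = 0.5294386 (ILS/DKK).

0.52944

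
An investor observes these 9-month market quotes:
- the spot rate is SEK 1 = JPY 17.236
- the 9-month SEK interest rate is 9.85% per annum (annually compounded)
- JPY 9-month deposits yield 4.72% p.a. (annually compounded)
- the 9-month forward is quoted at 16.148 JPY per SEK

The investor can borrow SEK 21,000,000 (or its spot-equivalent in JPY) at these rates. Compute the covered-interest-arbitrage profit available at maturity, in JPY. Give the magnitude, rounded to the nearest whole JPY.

JPY 10,831,937

T = 9/12 years.
Route A — deposit SEK, sell forward: 21,000,000 × 1.07300080044 × 16.148 = JPY 363,863,155.44.
Route B — convert at spot, deposit JPY: 21,000,000 × 17.236 × 1.03519514176 = JPY 374,695,092.73.
The quoted forward undervalues SEK, so borrow SEK, convert to JPY at spot, deposit the JPY at 4.72%, and buy SEK forward at 16.148 to cover the loan.
Arbitrage profit = |363,863,155.44 − 374,695,092.73| = JPY 10,831,937.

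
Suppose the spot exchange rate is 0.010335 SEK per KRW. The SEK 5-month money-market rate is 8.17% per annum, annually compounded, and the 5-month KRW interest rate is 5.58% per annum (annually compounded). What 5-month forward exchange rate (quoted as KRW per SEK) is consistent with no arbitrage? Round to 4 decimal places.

95.7864

T = 5/12 years.
SEK accumulates by (1 + 0.0817)^(5/12) = 1.03326372.
Growth of 1 KRW over T: (1 + 0.0558)^(5/12) = 1.02288236.
Forward (SEK per KRW) = 0.010335 × 1.03326372 / 1.02288236 = 0.010439891.
Quoted the other way: 1/0.010439891 = 95.7864 KRW per SEK.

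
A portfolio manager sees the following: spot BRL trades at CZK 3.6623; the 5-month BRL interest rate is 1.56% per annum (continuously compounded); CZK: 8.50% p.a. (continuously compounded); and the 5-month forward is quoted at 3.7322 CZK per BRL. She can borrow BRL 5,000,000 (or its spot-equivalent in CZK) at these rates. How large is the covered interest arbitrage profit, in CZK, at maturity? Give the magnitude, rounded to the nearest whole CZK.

T = 5/12 years.
Invest the BRL and cover forward: 5,000,000 × 1.0065211708 × 3.7322 = CZK 18,782,691.57.
Convert at spot and invest in CZK: 5,000,000 × 3.6623 × 1.0360513069 = CZK 18,971,653.51.
The quoted forward undervalues BRL, so borrow BRL, convert to CZK at spot, deposit the CZK at 8.50%, and buy BRL forward at 3.7322 to cover the loan.
Arbitrage profit = |18,782,691.57 − 18,971,653.51| = CZK 188,962.

CZK 188,962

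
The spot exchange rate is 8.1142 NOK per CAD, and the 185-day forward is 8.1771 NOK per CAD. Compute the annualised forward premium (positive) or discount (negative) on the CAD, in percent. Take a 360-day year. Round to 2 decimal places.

T = 185/360 years.
Period premium: (8.1771 − 8.1142)/8.1142 = 0.0077518.
×(1/T) gives 1.51% p.a.

+1.51%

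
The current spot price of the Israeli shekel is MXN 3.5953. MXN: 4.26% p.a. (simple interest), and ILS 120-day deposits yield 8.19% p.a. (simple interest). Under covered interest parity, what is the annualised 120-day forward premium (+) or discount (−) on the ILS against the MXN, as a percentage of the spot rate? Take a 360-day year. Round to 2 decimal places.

-3.83%

T = 120/360 years.
F = S · g_MXN/g_ILS = 3.5953 × 1.014200/1.027300 = 3.5494532.
(F − S)/S ÷ T = (3.5494532 − 3.5953)/3.5953/(120/360) = -0.038256 → -3.83%.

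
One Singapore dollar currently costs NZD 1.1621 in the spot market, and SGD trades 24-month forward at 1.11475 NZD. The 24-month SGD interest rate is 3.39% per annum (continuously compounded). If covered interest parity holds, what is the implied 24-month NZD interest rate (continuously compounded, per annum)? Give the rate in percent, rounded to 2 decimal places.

1.31%

T = 2 years.
CIP gives F = S · g_NZD/g_SGD, so g_NZD/g_SGD = 1.11475/1.1621 = 0.9592548.
SGD growth factor: e^(0.0339×2) = 1.0701513.
That pins the NZD growth at 1.0265478.
r = ln(1.0265478)/2 = 0.013101 → 1.31%.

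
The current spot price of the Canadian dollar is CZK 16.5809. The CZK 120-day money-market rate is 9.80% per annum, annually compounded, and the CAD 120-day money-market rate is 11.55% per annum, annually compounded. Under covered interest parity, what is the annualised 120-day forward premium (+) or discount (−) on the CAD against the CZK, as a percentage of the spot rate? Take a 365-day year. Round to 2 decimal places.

-1.58%

T = 120/365 years.
CIP forward (CZK per CAD) = 16.5809 × 1.0312138/1.0365886 = 16.4949266.
(F − S)/S ÷ T = (16.4949266 − 16.5809)/16.5809/(120/365) = -0.015771 → -1.58%.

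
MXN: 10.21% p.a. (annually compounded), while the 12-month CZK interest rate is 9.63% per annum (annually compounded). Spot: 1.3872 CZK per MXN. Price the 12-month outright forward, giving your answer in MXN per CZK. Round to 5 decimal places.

0.72469

T = 1 year.
CZK accumulates by (1 + 0.0963)^1 = 1.096300.
Growth of 1 MXN over T: (1 + 0.1021)^1 = 1.102100.
CIP: F = S · (grow CZK)/(grow MXN) = 1.3872 × 1.096300/1.102100 = 1.379900 CZK per MXN.
Quoted the other way: 1/1.379900 = 0.72469 MXN per CZK.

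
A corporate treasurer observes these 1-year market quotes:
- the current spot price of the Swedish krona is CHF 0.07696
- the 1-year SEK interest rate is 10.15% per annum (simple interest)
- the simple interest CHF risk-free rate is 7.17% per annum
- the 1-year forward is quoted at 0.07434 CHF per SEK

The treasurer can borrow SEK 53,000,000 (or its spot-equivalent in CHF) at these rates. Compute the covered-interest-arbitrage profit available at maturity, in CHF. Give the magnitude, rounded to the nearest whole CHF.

CHF 31,404

T = 1 year.
Keep in SEK, deliver into the forward: 53,000,000·1.101500·0.07434 = CHF 4,339,932.03.
Swap to CHF now, deposit: 53,000,000·0.07696·1.071700 = CHF 4,371,335.70.
The quoted forward undervalues SEK, so borrow SEK, convert to CHF at spot, deposit the CHF at 7.17%, and buy SEK forward at 0.07434 to cover the loan.
The gap between the two covered legs is CHF 31,404.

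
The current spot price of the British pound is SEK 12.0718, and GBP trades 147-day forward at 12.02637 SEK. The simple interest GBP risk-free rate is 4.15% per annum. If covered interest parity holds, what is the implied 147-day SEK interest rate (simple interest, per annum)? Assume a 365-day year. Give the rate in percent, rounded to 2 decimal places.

T = 147/365 years.
By CIP, F/S equals the SEK-to-GBP growth ratio: 12.02637/12.0718 = 0.9962367.
GBP growth factor: 1 + 0.0415×147/365 = 1.0167137.
Hence g_SEK = 1.0128875.
(1.0128875 − 1)/T = 0.032000, i.e. 3.20%.

3.20%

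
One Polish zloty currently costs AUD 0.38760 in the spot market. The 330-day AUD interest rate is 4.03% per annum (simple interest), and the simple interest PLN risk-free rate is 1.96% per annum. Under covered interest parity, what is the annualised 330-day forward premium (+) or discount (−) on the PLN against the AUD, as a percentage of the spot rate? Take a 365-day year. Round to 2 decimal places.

T = 330/365 years.
F = S · g_AUD/g_PLN = 0.3876 × 1.0364356/1.0177205 = 0.39472767.
Annualised premium = (F − S)/S × (1/T) = (0.39472767 − 0.3876)/0.3876 ÷ (330/365) = 2.03%.

+2.03%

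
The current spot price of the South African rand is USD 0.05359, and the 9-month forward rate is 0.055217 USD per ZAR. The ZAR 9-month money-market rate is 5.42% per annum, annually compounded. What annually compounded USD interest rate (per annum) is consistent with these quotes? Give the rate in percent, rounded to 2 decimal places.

T = 9/12 years.
CIP gives F = S · g_USD/g_ZAR, so g_USD/g_ZAR = 0.055217/0.05359 = 1.0303601.
The ZAR side grows by (1 + 0.0542)^(9/12) = 1.0403806.
That pins the USD growth at 1.0719667.
Annualise: 1.0719667^(12/9) − 1 = 0.097089 = 9.71%.

9.71%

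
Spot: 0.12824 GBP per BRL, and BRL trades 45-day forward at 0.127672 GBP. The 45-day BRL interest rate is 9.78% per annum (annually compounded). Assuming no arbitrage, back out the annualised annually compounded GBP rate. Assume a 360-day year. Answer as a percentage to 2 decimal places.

5.95%

T = 45/360 years.
CIP gives F = S · g_GBP/g_BRL, so g_GBP/g_BRL = 0.127672/0.12824 = 0.9955708.
BRL growth factor: (1 + 0.0978)^(45/360) = 1.0117318.
That pins the GBP growth at 1.0072506.
Annualise: 1.0072506^(360/45) − 1 = 0.059498 = 5.95%.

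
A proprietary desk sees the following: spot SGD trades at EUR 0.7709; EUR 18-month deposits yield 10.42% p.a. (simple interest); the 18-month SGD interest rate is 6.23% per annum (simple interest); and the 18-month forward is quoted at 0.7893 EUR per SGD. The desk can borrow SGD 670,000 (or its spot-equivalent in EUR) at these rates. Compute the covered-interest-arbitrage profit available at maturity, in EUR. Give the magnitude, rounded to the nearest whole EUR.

T = 18/12 years.
Route A — deposit SGD, sell forward: 670,000 × 1.093450 × 0.7893 = EUR 578,250.26.
Route B — convert at spot, deposit EUR: 670,000 × 0.7709 × 1.156300 = EUR 597,232.42.
The quoted forward undervalues SGD, so borrow SGD, convert to EUR at spot, deposit the EUR at 10.42%, and buy SGD forward at 0.7893 to cover the loan.
Profit = 597,232.42 − 578,250.26 = EUR 18,982.

EUR 18,982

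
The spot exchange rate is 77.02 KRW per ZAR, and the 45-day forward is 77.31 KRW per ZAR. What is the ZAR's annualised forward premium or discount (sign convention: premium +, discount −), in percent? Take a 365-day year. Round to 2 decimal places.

+3.05%

T = 45/365 years.
(F − S)/S = (77.31 − 77.02)/77.02 = 0.0037653.
×(1/T) gives 3.05% p.a.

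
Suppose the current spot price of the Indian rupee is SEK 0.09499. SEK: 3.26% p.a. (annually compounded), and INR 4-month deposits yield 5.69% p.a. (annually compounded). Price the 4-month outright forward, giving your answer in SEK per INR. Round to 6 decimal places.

T = 4/12 years.
SEK growth factor: (1 + 0.0326)^(4/12) = 1.0107507.
Growth of 1 INR over T: (1 + 0.0569)^(4/12) = 1.0186179.
Forward (SEK per INR) = 0.09499 × 1.0107507 / 1.0186179 = 0.09425635.

0.094256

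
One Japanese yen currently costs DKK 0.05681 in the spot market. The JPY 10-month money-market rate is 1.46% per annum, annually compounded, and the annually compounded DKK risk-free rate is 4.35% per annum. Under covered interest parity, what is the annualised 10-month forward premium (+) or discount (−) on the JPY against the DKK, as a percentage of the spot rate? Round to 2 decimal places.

+2.84%

T = 10/12 years.
CIP forward (DKK per JPY) = 0.05681 × 1.0361208/1.0121519 = 0.05815532.
(F − S)/S ÷ T = (0.05815532 − 0.05681)/0.05681/(10/12) = 0.028417 → 2.84%.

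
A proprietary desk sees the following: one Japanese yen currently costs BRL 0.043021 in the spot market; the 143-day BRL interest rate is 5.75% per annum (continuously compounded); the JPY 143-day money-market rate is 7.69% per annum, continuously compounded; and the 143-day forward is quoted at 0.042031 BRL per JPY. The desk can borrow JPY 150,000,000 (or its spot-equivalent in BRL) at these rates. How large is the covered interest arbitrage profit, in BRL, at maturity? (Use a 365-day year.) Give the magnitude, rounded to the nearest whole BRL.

BRL 102,686

T = 143/365 years.
Invest the JPY and cover forward: 150,000,000 × 1.030586384 × 0.042031 = BRL 6,497,486.45.
Convert at spot and invest in BRL: 150,000,000 × 0.043021 × 1.022783055 = BRL 6,600,172.47.
The quoted forward undervalues JPY, so borrow JPY, convert to BRL at spot, deposit the BRL at 5.75%, and buy JPY forward at 0.042031 to cover the loan.
Arbitrage profit = |6,497,486.45 − 6,600,172.47| = BRL 102,686.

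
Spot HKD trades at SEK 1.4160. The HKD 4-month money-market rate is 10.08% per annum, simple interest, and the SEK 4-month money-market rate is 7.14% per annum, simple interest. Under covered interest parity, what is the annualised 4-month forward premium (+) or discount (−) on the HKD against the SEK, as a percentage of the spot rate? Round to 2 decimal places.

T = 4/12 years.
No-arbitrage forward: 1.416 × 1.023800 / 1.033600 = 1.4025743 SEK/HKD.
Annualised premium = (F − S)/S × (1/T) = (1.4025743 − 1.416)/1.416 ÷ (4/12) = -2.84%.

-2.84%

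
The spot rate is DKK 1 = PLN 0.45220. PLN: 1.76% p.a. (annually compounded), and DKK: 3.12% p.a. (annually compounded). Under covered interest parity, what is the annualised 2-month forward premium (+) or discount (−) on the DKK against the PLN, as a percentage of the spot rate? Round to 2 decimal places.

T = 2/12 years.
No-arbitrage forward: 0.4522 × 1.0029121 / 1.0051337 = 0.45120052 PLN/DKK.
Annualised premium = (F − S)/S × (1/T) = (0.45120052 − 0.4522)/0.4522 ÷ (2/12) = -1.33%.

-1.33%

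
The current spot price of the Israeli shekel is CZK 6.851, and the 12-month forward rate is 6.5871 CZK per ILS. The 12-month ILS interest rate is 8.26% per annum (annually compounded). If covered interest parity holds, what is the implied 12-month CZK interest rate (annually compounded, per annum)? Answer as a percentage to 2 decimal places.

T = 1 year.
F/S = 6.5871/6.851 = 0.9614801 = (growth of CZK) / (growth of ILS).
The ILS side grows by (1 + 0.0826)^1 = 1.082600.
That pins the CZK growth at 1.0408984.
Annualise: 1.0408984^(1/1) − 1 = 0.040898 = 4.09%.

4.09%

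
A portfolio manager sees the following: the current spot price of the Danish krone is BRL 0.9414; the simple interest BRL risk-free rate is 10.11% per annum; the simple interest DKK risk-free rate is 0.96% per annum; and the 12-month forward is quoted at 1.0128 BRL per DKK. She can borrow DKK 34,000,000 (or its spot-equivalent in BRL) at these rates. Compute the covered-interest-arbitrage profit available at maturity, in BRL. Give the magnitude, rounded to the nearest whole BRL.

T = 1 year.
Invest the DKK and cover forward: 34,000,000 × 1.009600 × 1.0128 = BRL 34,765,777.92.
Convert at spot and invest in BRL: 34,000,000 × 0.9414 × 1.101100 = BRL 35,243,568.36.
The quoted forward undervalues DKK, so borrow DKK, convert to BRL at spot, deposit the BRL at 10.11%, and buy DKK forward at 1.0128 to cover the loan.
Arbitrage profit = |34,765,777.92 − 35,243,568.36| = BRL 477,790.

BRL 477,790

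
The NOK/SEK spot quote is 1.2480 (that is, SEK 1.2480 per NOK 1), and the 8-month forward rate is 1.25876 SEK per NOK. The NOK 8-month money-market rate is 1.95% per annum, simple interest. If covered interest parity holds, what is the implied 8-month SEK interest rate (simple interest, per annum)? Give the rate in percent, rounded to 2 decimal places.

3.26%

T = 8/12 years.
F/S = 1.25876/1.248 = 1.0086218 = (growth of SEK) / (growth of NOK).
The NOK side grows by 1 + 0.0195×8/12 = 1.013000.
Hence g_SEK = 1.0217339.
(1.0217339 − 1)/T = 0.032601, i.e. 3.26%.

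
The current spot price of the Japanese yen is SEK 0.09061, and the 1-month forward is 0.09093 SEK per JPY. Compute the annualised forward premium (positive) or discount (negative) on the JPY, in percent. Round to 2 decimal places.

+4.24%

T = 1/12 years.
JPY trades forward at +0.35316% vs spot over the period.
Per annum: 0.0035316 / (1/12) = 0.042379 = 4.24%.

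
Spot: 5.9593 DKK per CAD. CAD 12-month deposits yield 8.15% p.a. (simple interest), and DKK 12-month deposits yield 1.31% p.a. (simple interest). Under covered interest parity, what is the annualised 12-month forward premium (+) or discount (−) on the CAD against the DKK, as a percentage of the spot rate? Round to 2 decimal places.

T = 1 year.
No-arbitrage forward: 5.9593 × 1.013100 / 1.081500 = 5.5824011 DKK/CAD.
Annualised premium = (F − S)/S × (1/T) = (5.5824011 − 5.9593)/5.9593 ÷ 1 = -6.32%.

-6.32%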